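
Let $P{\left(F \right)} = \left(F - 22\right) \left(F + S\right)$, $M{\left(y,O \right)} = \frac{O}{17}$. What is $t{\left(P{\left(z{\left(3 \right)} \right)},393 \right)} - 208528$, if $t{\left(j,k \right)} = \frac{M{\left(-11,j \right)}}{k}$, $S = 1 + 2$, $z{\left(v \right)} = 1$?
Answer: $- \frac{464391884}{2227} \approx -2.0853 \cdot 10^{5}$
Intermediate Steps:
$M{\left(y,O \right)} = \frac{O}{17}$ ($M{\left(y,O \right)} = O \frac{1}{17} = \frac{O}{17}$)
$S = 3$
$P{\left(F \right)} = \left(-22 + F\right) \left(3 + F\right)$ ($P{\left(F \right)} = \left(F - 22\right) \left(F + 3\right) = \left(-22 + F\right) \left(3 + F\right)$)
$t{\left(j,k \right)} = \frac{j}{17 k}$ ($t{\left(j,k \right)} = \frac{\frac{1}{17} j}{k} = \frac{j}{17 k}$)
$t{\left(P{\left(z{\left(3 \right)} \right)},393 \right)} - 208528 = \frac{-66 + 1^{2} - 19}{17 \cdot 393} - 208528 = \frac{1}{17} \left(-66 + 1 - 19\right) \frac{1}{393} - 208528 = \frac{1}{17} \left(-84\right) \frac{1}{393} - 208528 = - \frac{28}{2227} - 208528 = - \frac{464391884}{2227}$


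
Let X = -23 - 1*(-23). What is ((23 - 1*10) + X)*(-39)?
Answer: -507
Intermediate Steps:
X = 0 (X = -23 + 23 = 0)
((23 - 1*10) + X)*(-39) = ((23 - 1*10) + 0)*(-39) = ((23 - 10) + 0)*(-39) = (13 + 0)*(-39) = 13*(-39) = -507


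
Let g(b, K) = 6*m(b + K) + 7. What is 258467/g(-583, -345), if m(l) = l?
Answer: -258467/5561 ≈ -46.479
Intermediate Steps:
g(b, K) = 7 + 6*K + 6*b (g(b, K) = 6*(b + K) + 7 = 6*(K + b) + 7 = (6*K + 6*b) + 7 = 7 + 6*K + 6*b)
258467/g(-583, -345) = 258467/(7 + 6*(-345) + 6*(-583)) = 258467/(7 - 2070 - 3498) = 258467/(-5561) = 258467*(-1/5561) = -258467/5561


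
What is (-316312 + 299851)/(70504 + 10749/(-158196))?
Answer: -289340484/1239271115 ≈ -0.23348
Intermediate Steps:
(-316312 + 299851)/(70504 + 10749/(-158196)) = -16461/(70504 + 10749*(-1/158196)) = -16461/(70504 - 3583/52732) = -16461/3717813345/52732 = -16461*52732/3717813345 = -289340484/1239271115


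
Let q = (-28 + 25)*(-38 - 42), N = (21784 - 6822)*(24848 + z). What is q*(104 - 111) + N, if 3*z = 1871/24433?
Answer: 27250697456606/73299 ≈ 3.7177e+8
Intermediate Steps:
z = 1871/73299 (z = (1871/24433)/3 = (1871*(1/24433))/3 = (1/3)*(1871/24433) = 1871/73299 ≈ 0.025526)
N = 27250820598926/73299 (N = (21784 - 6822)*(24848 + 1871/73299) = 14962*(1821335423/73299) = 27250820598926/73299 ≈ 3.7178e+8)
q = 240 (q = -3*(-80) = 240)
q*(104 - 111) + N = 240*(104 - 111) + 27250820598926/73299 = 240*(-7) + 27250820598926/73299 = -1680 + 27250820598926/73299 = 27250697456606/73299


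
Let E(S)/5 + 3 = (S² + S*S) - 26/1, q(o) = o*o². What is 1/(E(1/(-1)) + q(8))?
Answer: 1/377 ≈ 0.0026525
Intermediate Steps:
q(o) = o³
E(S) = -145 + 10*S² (E(S) = -15 + 5*((S² + S*S) - 26/1) = -15 + 5*((S² + S²) - 26*1) = -15 + 5*(2*S² - 26) = -15 + 5*(-26 + 2*S²) = -15 + (-130 + 10*S²) = -145 + 10*S²)
1/(E(1/(-1)) + q(8)) = 1/((-145 + 10*(1/(-1))²) + 8³) = 1/((-145 + 10*(-1)²) + 512) = 1/((-145 + 10*1) + 512) = 1/((-145 + 10) + 512) = 1/(-135 + 512) = 1/377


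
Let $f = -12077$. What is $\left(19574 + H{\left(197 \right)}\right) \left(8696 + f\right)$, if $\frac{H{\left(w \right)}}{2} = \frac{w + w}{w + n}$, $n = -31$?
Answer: $- \frac{5494246716}{83} \approx -6.6196 \cdot 10^{7}$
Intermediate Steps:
$H{\left(w \right)} = \frac{4 w}{-31 + w}$ ($H{\left(w \right)} = 2 \frac{w + w}{w - 31} = 2 \frac{2 w}{-31 + w} = \frac{4 w}{-31 + w}$)
$\left(19574 + H{\left(197 \right)}\right) \left(8696 + f\right) = \left(19574 + 4 \cdot 197 \frac{1}{-31 + 197}\right) \left(8696 - 12077\right) = \left(19574 + 4 \cdot 197 \cdot \frac{1}{166}\right) \left(-3381\right) = \left(19574 + \frac{394}{83}\right) \left(-3381\right) = \frac{1625036}{83} \left(-3381\right) = - \frac{5494246716}{83}$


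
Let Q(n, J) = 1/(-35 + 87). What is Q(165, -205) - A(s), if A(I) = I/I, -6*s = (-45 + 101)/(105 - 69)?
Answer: -51/52 ≈ -0.98077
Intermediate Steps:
Q(n, J) = 1/52
s = -7/27 (s = -(-45 + 101)/(6*(105 - 69)) = -28/(3*36) = -⅙*14/9 = -7/27 ≈ -0.25926)
A(I) = 1
Q(165, -205) - A(s) = 1/52 - 1*1 = 1/52 - 1 = -51/52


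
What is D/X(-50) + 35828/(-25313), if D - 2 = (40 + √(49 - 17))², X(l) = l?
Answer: -21576421/632825 - 32*√2/5 ≈ -43.146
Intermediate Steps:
D = 2 + (40 + 4*√2)² (D = 2 + (40 + √(49 - 17))² = 2 + (40 + √32)² = 2 + (40 + 4*√2)² ≈ 2086.5)
D/X(-50) + 35828/(-25313) = (1634 + 320*√2)/(-50) + 35828/(-25313) = (1634 + 320*√2)*(-1/50) + 35828*(-1/25313) = (-817/25 - 32*√2/5) - 35828/25313 = -21576421/632825 - 32*√2/5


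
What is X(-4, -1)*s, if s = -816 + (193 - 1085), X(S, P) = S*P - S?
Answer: -13664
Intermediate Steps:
X(S, P) = -S + P*S (X(S, P) = P*S - S = -S + P*S)
s = -1708 (s = -816 - 892 = -1708)
X(-4, -1)*s = -4*(-1 - 1)*(-1708) = -4*(-2)*(-1708) = 8*(-1708) = -13664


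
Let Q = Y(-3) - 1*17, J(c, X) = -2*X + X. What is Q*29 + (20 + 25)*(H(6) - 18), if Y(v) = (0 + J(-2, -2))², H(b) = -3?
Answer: -1322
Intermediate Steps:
J(c, X) = -X
Y(v) = 4 (Y(v) = (0 - 1*(-2))² = (0 + 2)² = 2² = 4)
Q = -13 (Q = 4 - 1*17 = 4 - 17 = -13)
Q*29 + (20 + 25)*(H(6) - 18) = -13*29 + (20 + 25)*(-3 - 18) = -377 + 45*(-21) = -377 - 945 = -1322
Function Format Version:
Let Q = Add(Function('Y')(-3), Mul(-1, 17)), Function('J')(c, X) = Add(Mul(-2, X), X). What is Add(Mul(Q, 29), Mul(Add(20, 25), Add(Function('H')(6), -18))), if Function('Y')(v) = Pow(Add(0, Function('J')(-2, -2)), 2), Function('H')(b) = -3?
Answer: -1322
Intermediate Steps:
Function('J')(c, X) = Mul(-1, X)
Function('Y')(v) = 4 (Function('Y')(v) = Pow(Add(0, Mul(-1, -2)), 2) = Pow(Add(0, 2), 2) = Pow(2, 2) = 4)
Q = -13 (Q = Add(4, Mul(-1, 17)) = Add(4, -17) = -13)
Add(Mul(Q, 29), Mul(Add(20, 25), Add(Function('H')(6), -18))) = Add(Mul(-13, 29), Mul(Add(20, 25), Add(-3, -18))) = Add(-377, Mul(45, -21)) = Add(-377, -945) = -1322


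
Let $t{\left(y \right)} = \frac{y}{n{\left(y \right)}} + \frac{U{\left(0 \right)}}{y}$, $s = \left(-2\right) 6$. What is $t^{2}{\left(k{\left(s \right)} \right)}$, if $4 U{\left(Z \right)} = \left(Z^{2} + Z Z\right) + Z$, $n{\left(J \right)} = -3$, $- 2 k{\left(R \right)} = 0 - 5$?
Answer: $\frac{25}{36} \approx 0.69444$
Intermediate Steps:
$s = -12$
$k{\left(R \right)} = \frac{5}{2}$ ($k{\left(R \right)} = - \frac{0 - 5}{2} = \left(- \frac{1}{2}\right) \left(-5\right) = \frac{5}{2}$)
$U{\left(Z \right)} = \frac{Z^{2}}{2} + \frac{Z}{4}$ ($U{\left(Z \right)} = \frac{\left(Z^{2} + Z Z\right) + Z}{4} = \frac{\left(Z^{2} + Z^{2}\right) + Z}{4} = \frac{2 Z^{2} + Z}{4} = \frac{Z + 2 Z^{2}}{4} = \frac{Z^{2}}{2} + \frac{Z}{4}$)
$t{\left(y \right)} = - \frac{y}{3}$ ($t{\left(y \right)} = \frac{y}{-3} + \frac{\frac{1}{4} \cdot 0 \left(1 + 2 \cdot 0\right)}{y} = y \left(- \frac{1}{3}\right) + \frac{\frac{1}{4} \cdot 0 \left(1 + 0\right)}{y} = - \frac{y}{3} + \frac{\frac{1}{4} \cdot 0 \cdot 1}{y} = - \frac{y}{3} + \frac{0}{y} = - \frac{y}{3} + 0 = - \frac{y}{3}$)
$t^{2}{\left(k{\left(s \right)} \right)} = \left(\left(- \frac{1}{3}\right) \frac{5}{2}\right)^{2} = \left(- \frac{5}{6}\right)^{2} = \frac{25}{36}$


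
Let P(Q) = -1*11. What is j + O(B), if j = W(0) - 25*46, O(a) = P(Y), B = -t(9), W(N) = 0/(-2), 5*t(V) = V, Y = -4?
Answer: -1161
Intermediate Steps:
t(V) = V/5
W(N) = 0 (W(N) = 0*(-½) = 0)
P(Q) = -11
B = -9/5 ≈ -1.8000
O(a) = -11
j = -1150 (j = 0 - 25*46 = 0 - 1150 = -1150)
j + O(B) = -1150 - 11 = -1161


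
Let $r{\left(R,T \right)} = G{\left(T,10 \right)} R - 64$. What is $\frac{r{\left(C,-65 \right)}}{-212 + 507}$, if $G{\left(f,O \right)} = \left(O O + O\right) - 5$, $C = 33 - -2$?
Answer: $\frac{3611}{295} \approx 12.241$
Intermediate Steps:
$C = 35$ ($C = 33 + 2 = 35$)
$G{\left(f,O \right)} = -5 + O + O^{2}$ ($G{\left(f,O \right)} = \left(O^{2} + O\right) - 5 = \left(O + O^{2}\right) - 5 = -5 + O + O^{2}$)
$r{\left(R,T \right)} = -64 + 105 R$ ($r{\left(R,T \right)} = \left(-5 + 10 + 10^{2}\right) R - 64 = \left(-5 + 10 + 100\right) R - 64 = 105 R - 64 = -64 + 105 R$)
$\frac{r{\left(C,-65 \right)}}{-212 + 507} = \frac{-64 + 105 \cdot 35}{-212 + 507} = \frac{-64 + 3675}{295} = 3611 \cdot \frac{1}{295} = \frac{3611}{295}$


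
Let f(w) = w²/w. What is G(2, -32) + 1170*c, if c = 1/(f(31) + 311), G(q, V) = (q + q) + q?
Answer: 179/19 ≈ 9.4211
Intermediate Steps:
f(w) = w
G(q, V) = 3*q (G(q, V) = 2*q + q = 3*q)
c = 1/342 (c = 1/(31 + 311) = 1/342 ≈ 0.0029240)
G(2, -32) + 1170*c = 3*2 + 1170*(1/342) = 6 + 65/19 = 179/19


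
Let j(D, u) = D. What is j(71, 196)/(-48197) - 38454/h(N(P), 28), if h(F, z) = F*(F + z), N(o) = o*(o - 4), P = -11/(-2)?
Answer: -340853089/2650835 ≈ -128.58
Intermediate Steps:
P = 11/2 (P = -11*(-1/2) = 11/2 ≈ 5.5000)
N(o) = o*(-4 + o)
j(71, 196)/(-48197) - 38454/h(N(P), 28) = 71/(-48197) - 38454*2/(11*(-4 + 11/2)*(11*(-4 + 11/2)/2 + 28)) = 71*(-1/48197) - 38454*4/(33*((11/2)*(3/2) + 28)) = -71/48197 - 38454*4/(33*(33/4 + 28)) = -71/48197 - 38454/((33/4)*(145/4)) = -71/48197 - 38454/4785/16 = -71/48197 - 38454*16/4785 = -71/48197 - 7072/55 = -340853089/2650835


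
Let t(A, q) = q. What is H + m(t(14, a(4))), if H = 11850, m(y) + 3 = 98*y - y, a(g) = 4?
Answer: 12235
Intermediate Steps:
m(y) = -3 + 97*y (m(y) = -3 + (98*y - y) = -3 + 97*y)
H + m(t(14, a(4))) = 11850 + (-3 + 97*4) = 11850 + (-3 + 388) = 11850 + 385 = 12235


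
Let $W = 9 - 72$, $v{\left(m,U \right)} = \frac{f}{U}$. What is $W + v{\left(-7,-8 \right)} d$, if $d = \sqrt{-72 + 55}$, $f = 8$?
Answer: $-63 - i \sqrt{17} \approx -63.0 - 4.1231 i$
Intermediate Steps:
$v{\left(m,U \right)} = \frac{8}{U}$
$d = i \sqrt{17}$ ($d = \sqrt{-17} = i \sqrt{17} \approx 4.1231 i$)
$W = -63$
$W + v{\left(-7,-8 \right)} d = -63 + \frac{8}{-8} i \sqrt{17} = -63 + 8 \left(- \frac{1}{8}\right) i \sqrt{17} = -63 - i \sqrt{17}$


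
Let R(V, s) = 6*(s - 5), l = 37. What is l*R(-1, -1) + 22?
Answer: -1310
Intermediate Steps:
R(V, s) = -30 + 6*s (R(V, s) = 6*(-5 + s) = -30 + 6*s)
l*R(-1, -1) + 22 = 37*(-30 + 6*(-1)) + 22 = 37*(-30 - 6) + 22 = 37*(-36) + 22 = -1332 + 22 = -1310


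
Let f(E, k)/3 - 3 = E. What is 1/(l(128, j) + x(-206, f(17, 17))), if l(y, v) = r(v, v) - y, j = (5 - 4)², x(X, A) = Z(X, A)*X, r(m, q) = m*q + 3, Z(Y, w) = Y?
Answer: 1/42312 ≈ 2.3634e-5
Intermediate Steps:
r(m, q) = 3 + m*q
f(E, k) = 9 + 3*E
x(X, A) = X² (x(X, A) = X*X = X²)
j = 1 (j = 1² = 1)
l(y, v) = 3 + v² - y (l(y, v) = (3 + v*v) - y = (3 + v²) - y = 3 + v² - y)
1/(l(128, j) + x(-206, f(17, 17))) = 1/((3 + 1² - 1*128) + (-206)²) = 1/((3 + 1 - 128) + 42436) = 1/(-124 + 42436) = 1/42312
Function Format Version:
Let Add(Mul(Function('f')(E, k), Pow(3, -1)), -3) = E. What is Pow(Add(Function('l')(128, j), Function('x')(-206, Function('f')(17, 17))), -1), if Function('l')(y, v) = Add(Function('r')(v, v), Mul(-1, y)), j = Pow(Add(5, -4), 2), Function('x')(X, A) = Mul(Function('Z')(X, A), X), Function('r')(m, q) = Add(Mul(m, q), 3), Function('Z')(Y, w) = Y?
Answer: Rational(1, 42312) ≈ 2.3634e-5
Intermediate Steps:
Function('r')(m, q) = Add(3, Mul(m, q))
Function('f')(E, k) = Add(9, Mul(3, E))
Function('x')(X, A) = Pow(X, 2) (Function('x')(X, A) = Mul(X, X) = Pow(X, 2))
j = 1 (j = Pow(1, 2) = 1)
Function('l')(y, v) = Add(3, Pow(v, 2), Mul(-1, y)) (Function('l')(y, v) = Add(Add(3, Mul(v, v)), Mul(-1, y)) = Add(Add(3, Pow(v, 2)), Mul(-1, y)) = Add(3, Pow(v, 2), Mul(-1, y)))
Pow(Add(Function('l')(128, j), Function('x')(-206, Function('f')(17, 17))), -1) = Pow(Add(Add(3, Pow(1, 2), Mul(-1, 128)), Pow(-206, 2)), -1) = Pow(Add(Add(3, 1, -128), 42436), -1) = Pow(Add(-124, 42436), -1) = Pow(42312, -1) = Rational(1, 42312)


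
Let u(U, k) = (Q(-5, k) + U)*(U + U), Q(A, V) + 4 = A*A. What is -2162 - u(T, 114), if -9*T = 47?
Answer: -161774/81 ≈ -1997.2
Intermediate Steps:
Q(A, V) = -4 + A² (Q(A, V) = -4 + A*A = -4 + A²)
T = -47/9 (T = -⅑*47 = -47/9 ≈ -5.2222)
u(U, k) = 2*U*(21 + U) (u(U, k) = ((-4 + (-5)²) + U)*(U + U) = ((-4 + 25) + U)*(2*U) = (21 + U)*(2*U) = 2*U*(21 + U))
-2162 - u(T, 114) = -2162 - 2*(-47)*(21 - 47/9)/9 = -2162 - 2*(-47)*142/(9*9) = -2162 - 1*(-13348/81) = -2162 + 13348/81 = -161774/81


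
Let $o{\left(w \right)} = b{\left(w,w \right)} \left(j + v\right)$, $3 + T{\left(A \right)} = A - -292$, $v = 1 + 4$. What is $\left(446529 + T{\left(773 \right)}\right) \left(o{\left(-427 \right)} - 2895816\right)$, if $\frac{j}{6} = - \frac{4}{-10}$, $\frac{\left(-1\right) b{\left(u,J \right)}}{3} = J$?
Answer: $- \frac{6459491425653}{5} \approx -1.2919 \cdot 10^{12}$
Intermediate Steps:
$b{\left(u,J \right)} = - 3 J$
$v = 5$
$T{\left(A \right)} = 289 + A$ ($T{\left(A \right)} = -3 + \left(A - -292\right) = -3 + \left(A + 292\right) = -3 + \left(292 + A\right) = 289 + A$)
$j = \frac{12}{5}$ ($j = 6 \left(- \frac{4}{-10}\right) = 6 \left(\left(-4\right) \left(- \frac{1}{10}\right)\right) = 6 \cdot \frac{2}{5} = \frac{12}{5} \approx 2.4$)
$o{\left(w \right)} = - \frac{111 w}{5}$ ($o{\left(w \right)} = - 3 w \left(\frac{12}{5} + 5\right) = - 3 w \frac{37}{5} = - \frac{111 w}{5}$)
$\left(446529 + T{\left(773 \right)}\right) \left(o{\left(-427 \right)} - 2895816\right) = \left(446529 + \left(289 + 773\right)\right) \left(\left(- \frac{111}{5}\right) \left(-427\right) - 2895816\right) = \left(446529 + 1062\right) \left(\frac{47397}{5} - 2895816\right) = 447591 \left(- \frac{14431683}{5}\right) = - \frac{6459491425653}{5}$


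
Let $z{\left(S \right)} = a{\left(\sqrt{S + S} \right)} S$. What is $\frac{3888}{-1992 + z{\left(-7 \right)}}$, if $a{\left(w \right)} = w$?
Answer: $- \frac{3872448}{1984375} + \frac{13608 i \sqrt{14}}{1984375} \approx -1.9515 + 0.025659 i$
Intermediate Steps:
$z{\left(S \right)} = \sqrt{2} S^{\frac{3}{2}}$ ($z{\left(S \right)} = \sqrt{S + S} S = \sqrt{2 S} S = \sqrt{2} \sqrt{S} S = \sqrt{2} S^{\frac{3}{2}}$)
$\frac{3888}{-1992 + z{\left(-7 \right)}} = \frac{3888}{-1992 + \sqrt{2} \left(-7\right)^{\frac{3}{2}}} = \frac{3888}{-1992 + \sqrt{2} \left(- 7 i \sqrt{7}\right)} = \frac{3888}{-1992 - 7 i \sqrt{14}}$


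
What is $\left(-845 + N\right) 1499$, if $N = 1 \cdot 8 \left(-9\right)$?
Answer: $-1374583$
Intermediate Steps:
$N = -72$ ($N = 8 \left(-9\right) = -72$)
$\left(-845 + N\right) 1499 = \left(-845 - 72\right) 1499 = \left(-917\right) 1499 = -1374583$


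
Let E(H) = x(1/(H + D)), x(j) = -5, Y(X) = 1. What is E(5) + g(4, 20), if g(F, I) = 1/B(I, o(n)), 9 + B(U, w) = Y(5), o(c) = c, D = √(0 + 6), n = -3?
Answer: -41/8 ≈ -5.1250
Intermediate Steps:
D = √6 ≈ 2.4495
E(H) = -5
B(U, w) = -8 (B(U, w) = -9 + 1 = -8)
g(F, I) = -⅛ (g(F, I) = 1/(-8) = -⅛)
E(5) + g(4, 20) = -5 - ⅛ = -41/8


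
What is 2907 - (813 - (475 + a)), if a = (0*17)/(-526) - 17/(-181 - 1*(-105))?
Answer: 195261/76 ≈ 2569.2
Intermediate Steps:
a = 17/76 (a = 0*(-1/526) - 17/(-181 + 105) = 0 - 17/(-76) = 0 - 17*(-1/76) = 0 + 17/76 = 17/76 ≈ 0.22368)
2907 - (813 - (475 + a)) = 2907 - (813 - (475 + 17/76)) = 2907 - (813 - 1*36117/76) = 2907 - (813 - 36117/76) = 2907 - 1*25671/76 = 2907 - 25671/76 = 195261/76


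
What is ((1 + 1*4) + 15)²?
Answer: 400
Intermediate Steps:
((1 + 1*4) + 15)² = ((1 + 4) + 15)² = (5 + 15)² = 20² = 400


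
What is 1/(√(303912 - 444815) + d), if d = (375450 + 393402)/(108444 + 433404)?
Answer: 413294562/41041276761227 - 2038883716*I*√140903/287288937328589 ≈ 1.007e-5 - 0.002664*I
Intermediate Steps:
d = 64071/45154 (d = 768852/541848 = 768852*(1/541848) = 64071/45154 ≈ 1.4189)
1/(√(303912 - 444815) + d) = 1/(√(303912 - 444815) + 64071/45154) = 1/(√(-140903) + 64071/45154) = 1/(I*√140903 + 64071/45154) = 1/(64071/45154 + I*√140903)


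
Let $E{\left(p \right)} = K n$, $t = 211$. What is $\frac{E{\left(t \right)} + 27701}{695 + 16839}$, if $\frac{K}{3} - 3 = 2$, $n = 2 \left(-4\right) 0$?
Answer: $\frac{27701}{17534} \approx 1.5798$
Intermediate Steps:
$n = 0$ ($n = \left(-8\right) 0 = 0$)
$K = 15$ ($K = 9 + 3 \cdot 2 = 9 + 6 = 15$)
$E{\left(p \right)} = 0$ ($E{\left(p \right)} = 15 \cdot 0 = 0$)
$\frac{E{\left(t \right)} + 27701}{695 + 16839} = \frac{0 + 27701}{695 + 16839} = \frac{27701}{17534}$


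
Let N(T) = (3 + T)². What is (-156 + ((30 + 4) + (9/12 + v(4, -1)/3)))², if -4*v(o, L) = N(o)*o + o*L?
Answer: 301401/16 ≈ 18838.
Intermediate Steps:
v(o, L) = -L*o/4 - o*(3 + o)²/4 (v(o, L) = -((3 + o)²*o + o*L)/4 = -(o*(3 + o)² + L*o)/4 = -(L*o + o*(3 + o)²)/4 = -L*o/4 - o*(3 + o)²/4)
(-156 + ((30 + 4) + (9/12 + v(4, -1)/3)))² = (-156 + ((30 + 4) + (9/12 - ¼*4*(-1 + (3 + 4)²)/3)))² = (-156 + (34 + (9*(1/12) - ¼*4*(-1 + 7²)*(⅓))))² = (-156 + (34 + (¾ - ¼*4*(-1 + 49)*(⅓))))² = (-156 + (34 + (¾ - ¼*4*48*(⅓))))² = (-156 + (34 + (¾ - 48*⅓)))² = (-156 + (34 + (¾ - 16)))² = (-156 + (34 - 61/4))² = (-156 + 75/4)² = (-549/4)² = 301401/16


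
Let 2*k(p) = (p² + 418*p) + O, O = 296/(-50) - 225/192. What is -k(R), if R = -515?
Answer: -79916653/3200 ≈ -24974.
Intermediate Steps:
O = -11347/1600 (O = 296*(-1/50) - 225*1/192 = -148/25 - 75/64 = -11347/1600 ≈ -7.0919)
k(p) = -11347/3200 + p²/2 + 209*p (k(p) = ((p² + 418*p) - 11347/1600)/2 = (-11347/1600 + p² + 418*p)/2 = -11347/3200 + p²/2 + 209*p)
-k(R) = -(-11347/3200 + (½)*(-515)² + 209*(-515)) = -(-11347/3200 + (½)*265225 - 107635) = -(-11347/3200 + 265225/2 - 107635) = -1*79916653/3200 = -79916653/3200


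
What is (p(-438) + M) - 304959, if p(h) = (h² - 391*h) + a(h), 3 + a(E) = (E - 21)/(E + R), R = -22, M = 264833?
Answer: 148568039/460 ≈ 3.2297e+5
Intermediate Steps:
a(E) = -3 + (-21 + E)/(-22 + E) (a(E) = -3 + (E - 21)/(E - 22) = -3 + (-21 + E)/(-22 + E))
p(h) = h² - 391*h + (45 - 2*h)/(-22 + h) (p(h) = (h² - 391*h) + (45 - 2*h)/(-22 + h) = h² - 391*h + (45 - 2*h)/(-22 + h))
(p(-438) + M) - 304959 = ((45 - 2*(-438) - 438*(-391 - 438)*(-22 - 438))/(-22 - 438) + 264833) - 304959 = ((45 + 876 - 438*(-829)*(-460))/(-460) + 264833) - 304959 = (-(45 + 876 - 167026920)/460 + 264833) - 304959 = (-1/460*(-167025999) + 264833) - 304959 = (167025999/460 + 264833) - 304959 = 288849179/460 - 304959 = 148568039/460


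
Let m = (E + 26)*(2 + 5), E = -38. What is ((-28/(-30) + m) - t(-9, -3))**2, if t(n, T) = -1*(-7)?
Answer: 1825201/225 ≈ 8112.0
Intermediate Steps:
t(n, T) = 7
m = -84 (m = (-38 + 26)*(2 + 5) = -12*7 = -84)
((-28/(-30) + m) - t(-9, -3))**2 = ((-28/(-30) - 84) - 1*7)**2 = ((-28*(-1/30) - 84) - 7)**2 = ((14/15 - 84) - 7)**2 = (-1246/15 - 7)**2 = (-1351/15)**2 = 1825201/225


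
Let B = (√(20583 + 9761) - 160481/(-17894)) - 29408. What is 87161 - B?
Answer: 2085725205/17894 - 2*√7586 ≈ 1.1639e+5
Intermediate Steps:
B = -526066271/17894 + 2*√7586 (B = (√30344 - 160481*(-1/17894)) - 29408 = (2*√7586 + 160481/17894) - 29408 = (160481/17894 + 2*√7586) - 29408 = -526066271/17894 + 2*√7586 ≈ -29225.)
87161 - B = 87161 - (-526066271/17894 + 2*√7586) = 87161 + (526066271/17894 - 2*√7586) = 2085725205/17894 - 2*√7586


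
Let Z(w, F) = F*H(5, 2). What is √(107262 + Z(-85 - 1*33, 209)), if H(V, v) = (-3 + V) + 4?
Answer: 2*√27129 ≈ 329.42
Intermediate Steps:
H(V, v) = 1 + V
Z(w, F) = 6*F (Z(w, F) = F*(1 + 5) = F*6 = 6*F)
√(107262 + Z(-85 - 1*33, 209)) = √(107262 + 6*209) = √(107262 + 1254) = √108516 = 2*√27129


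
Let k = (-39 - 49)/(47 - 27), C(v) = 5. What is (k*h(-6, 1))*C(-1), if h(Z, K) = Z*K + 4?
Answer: 44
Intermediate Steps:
h(Z, K) = 4 + K*Z (h(Z, K) = K*Z + 4 = 4 + K*Z)
k = -22/5 (k = -88/20 = -88*1/20 = -22/5 ≈ -4.4000)
(k*h(-6, 1))*C(-1) = -22*(4 + 1*(-6))/5*5 = -22*(4 - 6)/5*5 = -22/5*(-2)*5 = (44/5)*5 = 44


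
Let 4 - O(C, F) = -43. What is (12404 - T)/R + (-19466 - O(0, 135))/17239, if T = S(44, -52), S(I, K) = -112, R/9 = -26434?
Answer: -809670517/683543589 ≈ -1.1845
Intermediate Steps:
R = -237906 (R = 9*(-26434) = -237906)
O(C, F) = 47 (O(C, F) = 4 - 1*(-43) = 4 + 43 = 47)
T = -112
(12404 - T)/R + (-19466 - O(0, 135))/17239 = (12404 - 1*(-112))/(-237906) + (-19466 - 1*47)/17239 = (12404 + 112)*(-1/237906) + (-19466 - 47)*(1/17239) = 12516*(-1/237906) - 19513*1/17239 = -2086/39651 - 19513/17239 = -809670517/683543589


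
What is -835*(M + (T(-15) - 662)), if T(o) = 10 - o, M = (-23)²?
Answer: 90180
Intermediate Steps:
M = 529
-835*(M + (T(-15) - 662)) = -835*(529 + ((10 - 1*(-15)) - 662)) = -835*(529 + ((10 + 15) - 662)) = -835*(529 + (25 - 662)) = -835*(529 - 637) = -835*(-108) = 90180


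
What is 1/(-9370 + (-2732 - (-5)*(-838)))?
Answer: -1/16292 ≈ -6.1380e-5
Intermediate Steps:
1/(-9370 + (-2732 - (-5)*(-838))) = 1/(-9370 + (-2732 - 1*4190)) = 1/(-9370 + (-2732 - 4190)) = 1/(-9370 - 6922) = 1/(-16292) = -1/16292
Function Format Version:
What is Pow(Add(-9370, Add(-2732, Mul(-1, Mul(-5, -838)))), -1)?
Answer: Rational(-1, 16292) ≈ -6.1380e-5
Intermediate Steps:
Pow(Add(-9370, Add(-2732, Mul(-1, Mul(-5, -838)))), -1) = Pow(Add(-9370, Add(-2732, Mul(-1, 4190))), -1) = Pow(Add(-9370, Add(-2732, -4190)), -1) = Pow(Add(-9370, -6922), -1) = Pow(-16292, -1) = Rational(-1, 16292)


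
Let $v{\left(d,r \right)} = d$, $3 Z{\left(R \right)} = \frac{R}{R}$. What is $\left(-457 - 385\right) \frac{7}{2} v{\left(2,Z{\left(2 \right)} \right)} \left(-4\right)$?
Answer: $23576$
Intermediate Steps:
$Z{\left(R \right)} = \frac{1}{3}$ ($Z{\left(R \right)} = \frac{R \frac{1}{R}}{3} = \frac{1}{3} \cdot 1 = \frac{1}{3}$)
$\left(-457 - 385\right) \frac{7}{2} v{\left(2,Z{\left(2 \right)} \right)} \left(-4\right) = \left(-457 - 385\right) \frac{7}{2} \cdot 2 \left(-4\right) = - 842 \cdot 7 \cdot \frac{1}{2} \cdot 2 \left(-4\right) = - 842 \cdot \frac{7}{2} \cdot 2 \left(-4\right) = - 842 \cdot 7 \left(-4\right) = \left(-842\right) \left(-28\right) = 23576$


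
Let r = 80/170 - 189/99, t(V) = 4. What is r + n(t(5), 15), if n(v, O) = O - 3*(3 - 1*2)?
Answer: 1975/187 ≈ 10.561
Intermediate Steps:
n(v, O) = -3 + O (n(v, O) = O - 3*(3 - 2) = O - 3*1 = O - 3 = -3 + O)
r = -269/187 (r = 80*(1/170) - 189*1/99 = 8/17 - 21/11 = -269/187 ≈ -1.4385)
r + n(t(5), 15) = -269/187 + (-3 + 15) = -269/187 + 12 = 1975/187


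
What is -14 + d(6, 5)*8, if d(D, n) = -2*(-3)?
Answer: 34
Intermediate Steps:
d(D, n) = 6
-14 + d(6, 5)*8 = -14 + 6*8 = -14 + 48 = 34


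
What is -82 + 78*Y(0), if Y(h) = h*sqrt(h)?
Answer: -82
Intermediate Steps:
Y(h) = h**(3/2)
-82 + 78*Y(0) = -82 + 78*0**(3/2) = -82 + 78*0 = -82 + 0 = -82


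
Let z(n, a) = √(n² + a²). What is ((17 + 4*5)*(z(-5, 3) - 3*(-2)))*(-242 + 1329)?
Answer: 241314 + 40219*√34 ≈ 4.7583e+5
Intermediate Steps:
z(n, a) = √(a² + n²)
((17 + 4*5)*(z(-5, 3) - 3*(-2)))*(-242 + 1329) = ((17 + 4*5)*(√(3² + (-5)²) - 3*(-2)))*(-242 + 1329) = ((17 + 20)*(√(9 + 25) + 6))*1087 = (37*(√34 + 6))*1087 = (37*(6 + √34))*1087 = (222 + 37*√34)*1087 = 241314 + 40219*√34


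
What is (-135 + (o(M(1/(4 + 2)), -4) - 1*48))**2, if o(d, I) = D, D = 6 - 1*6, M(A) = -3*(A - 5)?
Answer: 33489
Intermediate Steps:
M(A) = 15 - 3*A (M(A) = -3*(-5 + A) = 15 - 3*A)
D = 0 (D = 6 - 6 = 0)
o(d, I) = 0
(-135 + (o(M(1/(4 + 2)), -4) - 1*48))**2 = (-135 + (0 - 1*48))**2 = (-135 + (0 - 48))**2 = (-135 - 48)**2 = (-183)**2 = 33489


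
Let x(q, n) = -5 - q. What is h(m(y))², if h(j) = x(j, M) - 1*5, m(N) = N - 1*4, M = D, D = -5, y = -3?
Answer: 9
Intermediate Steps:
M = -5
m(N) = -4 + N (m(N) = N - 4 = -4 + N)
h(j) = -10 - j (h(j) = (-5 - j) - 1*5 = (-5 - j) - 5 = -10 - j)
h(m(y))² = (-10 - (-4 - 3))² = (-10 - 1*(-7))² = (-10 + 7)² = (-3)² = 9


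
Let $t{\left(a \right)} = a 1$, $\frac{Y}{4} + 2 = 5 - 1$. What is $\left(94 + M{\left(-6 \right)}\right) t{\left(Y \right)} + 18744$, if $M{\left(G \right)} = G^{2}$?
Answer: $19784$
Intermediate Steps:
$Y = 8$ ($Y = -8 + 4 \left(5 - 1\right) = -8 + 4 \cdot 4 = -8 + 16 = 8$)
$t{\left(a \right)} = a$
$\left(94 + M{\left(-6 \right)}\right) t{\left(Y \right)} + 18744 = \left(94 + \left(-6\right)^{2}\right) 8 + 18744 = \left(94 + 36\right) 8 + 18744 = 130 \cdot 8 + 18744 = 1040 + 18744 = 19784$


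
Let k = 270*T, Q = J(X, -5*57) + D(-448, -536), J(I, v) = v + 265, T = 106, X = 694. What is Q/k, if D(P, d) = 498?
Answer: 239/14310 ≈ 0.016702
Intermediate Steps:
J(I, v) = 265 + v
Q = 478 (Q = (265 - 5*57) + 498 = (265 - 285) + 498 = -20 + 498 = 478)
k = 28620 (k = 270*106 = 28620)
Q/k = 478/28620 = 478*(1/28620) = 239/14310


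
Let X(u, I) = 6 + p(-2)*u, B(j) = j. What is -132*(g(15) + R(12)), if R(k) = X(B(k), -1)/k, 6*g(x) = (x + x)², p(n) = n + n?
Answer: -19338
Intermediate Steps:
p(n) = 2*n
g(x) = 2*x²/3 (g(x) = (x + x)²/6 = (2*x)²/6 = (4*x²)/6 = 2*x²/3)
X(u, I) = 6 - 4*u (X(u, I) = 6 + (2*(-2))*u = 6 - 4*u)
R(k) = (6 - 4*k)/k
-132*(g(15) + R(12)) = -132*((⅔)*15² + (-4 + 6/12)) = -132*((⅔)*225 + (-4 + 6*(1/12))) = -132*(150 + (-4 + ½)) = -132*(150 - 7/2) = -132*293/2 = -19338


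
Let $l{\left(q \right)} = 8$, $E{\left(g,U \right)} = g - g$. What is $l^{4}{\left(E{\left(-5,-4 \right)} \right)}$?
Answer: $4096$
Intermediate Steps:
$E{\left(g,U \right)} = 0$
$l^{4}{\left(E{\left(-5,-4 \right)} \right)} = 8^{4} = 4096$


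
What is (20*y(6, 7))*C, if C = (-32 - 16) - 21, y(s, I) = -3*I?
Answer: 28980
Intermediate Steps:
C = -69 (C = -48 - 21 = -69)
(20*y(6, 7))*C = (20*(-3*7))*(-69) = (20*(-21))*(-69) = -420*(-69) = 28980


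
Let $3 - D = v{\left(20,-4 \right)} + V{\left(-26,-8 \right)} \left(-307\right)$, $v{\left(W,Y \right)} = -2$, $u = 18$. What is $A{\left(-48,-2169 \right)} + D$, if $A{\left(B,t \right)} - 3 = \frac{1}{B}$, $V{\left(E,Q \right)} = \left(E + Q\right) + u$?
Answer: $- \frac{235393}{48} \approx -4904.0$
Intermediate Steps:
$V{\left(E,Q \right)} = 18 + E + Q$ ($V{\left(E,Q \right)} = \left(E + Q\right) + 18 = 18 + E + Q$)
$A{\left(B,t \right)} = 3 + \frac{1}{B}$
$D = -4907$ ($D = 3 - \left(-2 + \left(18 - 26 - 8\right) \left(-307\right)\right) = 3 - \left(-2 - -4912\right) = 3 - \left(-2 + 4912\right) = 3 - 4910 = -4907$)
$A{\left(-48,-2169 \right)} + D = \left(3 + \frac{1}{-48}\right) - 4907 = \left(3 - \frac{1}{48}\right) - 4907 = \frac{143}{48} - 4907 = - \frac{235393}{48}$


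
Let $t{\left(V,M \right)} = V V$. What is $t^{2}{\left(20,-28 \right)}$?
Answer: $160000$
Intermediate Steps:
$t{\left(V,M \right)} = V^{2}$
$t^{2}{\left(20,-28 \right)} = \left(20^{2}\right)^{2} = 400^{2} = 160000$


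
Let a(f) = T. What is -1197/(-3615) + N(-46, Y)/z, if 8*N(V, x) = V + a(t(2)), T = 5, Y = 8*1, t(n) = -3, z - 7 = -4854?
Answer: 15521029/46725080 ≈ 0.33218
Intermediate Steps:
z = -4847 (z = 7 - 4854 = -4847)
Y = 8
a(f) = 5
N(V, x) = 5/8 + V/8 (N(V, x) = (V + 5)/8 = (5 + V)/8 = 5/8 + V/8)
-1197/(-3615) + N(-46, Y)/z = -1197/(-3615) + (5/8 + (1/8)*(-46))/(-4847) = -1197*(-1/3615) + (5/8 - 23/4)*(-1/4847) = 399/1205 - 41/8*(-1/4847) = 399/1205 + 41/38776 = 15521029/46725080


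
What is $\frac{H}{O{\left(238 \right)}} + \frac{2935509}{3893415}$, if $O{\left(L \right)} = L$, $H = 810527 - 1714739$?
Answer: $- \frac{586628985473}{154438795} \approx -3798.5$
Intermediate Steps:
$H = -904212$
$\frac{H}{O{\left(238 \right)}} + \frac{2935509}{3893415} = - \frac{904212}{238} + \frac{2935509}{3893415} = \left(-904212\right) \frac{1}{238} + 2935509 \cdot \frac{1}{3893415} = - \frac{452106}{119} + \frac{978503}{1297805} = - \frac{586628985473}{154438795}$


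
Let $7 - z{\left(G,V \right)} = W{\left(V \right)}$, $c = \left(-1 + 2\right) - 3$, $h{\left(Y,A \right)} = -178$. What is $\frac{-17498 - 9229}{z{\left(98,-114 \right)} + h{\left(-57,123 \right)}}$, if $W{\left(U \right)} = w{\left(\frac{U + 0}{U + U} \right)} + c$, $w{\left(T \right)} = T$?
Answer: $\frac{17818}{113} \approx 157.68$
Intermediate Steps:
$c = -2$ ($c = 1 - 3 = -2$)
$W{\left(U \right)} = - \frac{3}{2}$ ($W{\left(U \right)} = \frac{U + 0}{U + U} - 2 = \frac{U}{2 U} - 2 = U \frac{1}{2 U} - 2 = \frac{1}{2} - 2 = - \frac{3}{2}$)
$z{\left(G,V \right)} = \frac{17}{2}$ ($z{\left(G,V \right)} = 7 - - \frac{3}{2} = 7 + \frac{3}{2} = \frac{17}{2}$)
$\frac{-17498 - 9229}{z{\left(98,-114 \right)} + h{\left(-57,123 \right)}} = \frac{-17498 - 9229}{\frac{17}{2} - 178} = - \frac{26727}{- \frac{339}{2}} = \left(-26727\right) \left(- \frac{2}{339}\right) = \frac{17818}{113}$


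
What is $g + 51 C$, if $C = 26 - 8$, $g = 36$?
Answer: $954$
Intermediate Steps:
$C = 18$
$g + 51 C = 36 + 51 \cdot 18 = 36 + 918 = 954$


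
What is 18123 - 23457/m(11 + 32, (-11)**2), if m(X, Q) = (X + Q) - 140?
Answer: 137165/8 ≈ 17146.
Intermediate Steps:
m(X, Q) = -140 + Q + X (m(X, Q) = (Q + X) - 140 = -140 + Q + X)
18123 - 23457/m(11 + 32, (-11)**2) = 18123 - 23457/(-140 + (-11)**2 + (11 + 32)) = 18123 - 23457/(-140 + 121 + 43) = 18123 - 23457/24 = 18123 - 23457*1/24 = 18123 - 7819/8 = 137165/8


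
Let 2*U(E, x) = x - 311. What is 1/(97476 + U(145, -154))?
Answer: 2/194487 ≈ 1.0283e-5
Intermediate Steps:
U(E, x) = -311/2 + x/2 (U(E, x) = (x - 311)/2 = (-311 + x)/2 = -311/2 + x/2)
1/(97476 + U(145, -154)) = 1/(97476 + (-311/2 + (½)*(-154))) = 1/(97476 + (-311/2 - 77)) = 1/(97476 - 465/2) = 1/(194487/2) = 2/194487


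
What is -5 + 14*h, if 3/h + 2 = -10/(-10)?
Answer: -47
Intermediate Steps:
h = -3 (h = 3/(-2 - 10/(-10)) = 3/(-2 - 10*(-1/10)) = 3/(-2 + 1) = 3/(-1) = 3*(-1) = -3)
-5 + 14*h = -5 + 14*(-3) = -5 - 42 = -47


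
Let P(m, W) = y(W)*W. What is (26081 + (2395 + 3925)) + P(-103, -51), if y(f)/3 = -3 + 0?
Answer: 32860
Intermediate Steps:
y(f) = -9 (y(f) = 3*(-3 + 0) = 3*(-3) = -9)
P(m, W) = -9*W
(26081 + (2395 + 3925)) + P(-103, -51) = (26081 + (2395 + 3925)) - 9*(-51) = (26081 + 6320) + 459 = 32401 + 459 = 32860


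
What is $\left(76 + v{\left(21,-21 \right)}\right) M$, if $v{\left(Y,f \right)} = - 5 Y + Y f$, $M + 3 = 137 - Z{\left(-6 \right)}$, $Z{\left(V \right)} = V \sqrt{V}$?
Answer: $-62980 - 2820 i \sqrt{6} \approx -62980.0 - 6907.6 i$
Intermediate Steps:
$Z{\left(V \right)} = V^{\frac{3}{2}}$
$M = 134 + 6 i \sqrt{6}$ ($M = -3 + \left(137 - \left(-6\right)^{\frac{3}{2}}\right) = -3 + \left(137 - - 6 i \sqrt{6}\right) = -3 + \left(137 + 6 i \sqrt{6}\right) = 134 + 6 i \sqrt{6} \approx 134.0 + 14.697 i$)
$\left(76 + v{\left(21,-21 \right)}\right) M = \left(76 + 21 \left(-5 - 21\right)\right) \left(134 + 6 i \sqrt{6}\right) = \left(76 + 21 \left(-26\right)\right) \left(134 + 6 i \sqrt{6}\right) = \left(76 - 546\right) \left(134 + 6 i \sqrt{6}\right) = - 470 \left(134 + 6 i \sqrt{6}\right) = -62980 - 2820 i \sqrt{6}$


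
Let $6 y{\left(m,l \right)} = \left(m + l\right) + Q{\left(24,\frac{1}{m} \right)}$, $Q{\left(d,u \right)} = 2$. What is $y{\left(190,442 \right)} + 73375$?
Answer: $\frac{220442}{3} \approx 73481.0$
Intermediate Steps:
$y{\left(m,l \right)} = \frac{1}{3} + \frac{l}{6} + \frac{m}{6}$ ($y{\left(m,l \right)} = \frac{\left(m + l\right) + 2}{6} = \frac{\left(l + m\right) + 2}{6} = \frac{2 + l + m}{6} = \frac{1}{3} + \frac{l}{6} + \frac{m}{6}$)
$y{\left(190,442 \right)} + 73375 = \left(\frac{1}{3} + \frac{1}{6} \cdot 442 + \frac{1}{6} \cdot 190\right) + 73375 = \left(\frac{1}{3} + \frac{221}{3} + \frac{95}{3}\right) + 73375 = \frac{317}{3} + 73375 = \frac{220442}{3}$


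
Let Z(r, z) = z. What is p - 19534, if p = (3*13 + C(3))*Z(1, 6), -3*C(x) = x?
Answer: -19306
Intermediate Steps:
C(x) = -x/3
p = 228 (p = (3*13 - ⅓*3)*6 = (39 - 1)*6 = 38*6 = 228)
p - 19534 = 228 - 19534 = -19306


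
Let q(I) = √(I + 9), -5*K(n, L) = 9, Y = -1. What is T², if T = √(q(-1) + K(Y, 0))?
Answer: -9/5 + 2*√2 ≈ 1.0284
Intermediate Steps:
K(n, L) = -9/5 (K(n, L) = -⅕*9 = -9/5)
q(I) = √(9 + I)
T = √(-9/5 + 2*√2) (T = √(√(9 - 1) - 9/5) = √(√8 - 9/5) = √(2*√2 - 9/5) = √(-9/5 + 2*√2) ≈ 1.0141)
T² = (√(-45 + 50*√2)/5)² = -9/5 + 2*√2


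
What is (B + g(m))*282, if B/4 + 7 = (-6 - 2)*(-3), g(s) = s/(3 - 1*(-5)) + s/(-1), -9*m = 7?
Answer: 232415/12 ≈ 19368.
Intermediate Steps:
m = -7/9 (m = -1/9*7 = -7/9 ≈ -0.77778)
g(s) = -7*s/8 (g(s) = s/(3 + 5) + s*(-1) = s/8 - s = -7*s/8)
B = 68 (B = -28 + 4*((-6 - 2)*(-3)) = -28 + 4*(-8*(-3)) = -28 + 4*24 = -28 + 96 = 68)
(B + g(m))*282 = (68 - 7/8*(-7/9))*282 = (68 + 49/72)*282 = (4945/72)*282 = 232415/12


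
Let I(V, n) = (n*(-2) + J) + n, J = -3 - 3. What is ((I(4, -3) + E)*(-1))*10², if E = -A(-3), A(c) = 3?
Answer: 600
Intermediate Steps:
J = -6
I(V, n) = -6 - n (I(V, n) = (n*(-2) - 6) + n = (-2*n - 6) + n = (-6 - 2*n) + n = -6 - n)
E = -3 (E = -1*3 = -3)
((I(4, -3) + E)*(-1))*10² = (((-6 - 1*(-3)) - 3)*(-1))*10² = (((-6 + 3) - 3)*(-1))*100 = ((-3 - 3)*(-1))*100 = -6*(-1)*100 = 6*100 = 600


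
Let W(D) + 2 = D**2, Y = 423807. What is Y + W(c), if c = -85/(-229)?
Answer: 22224765230/52441 ≈ 4.2381e+5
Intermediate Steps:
c = 85/229 (c = -85*(-1/229) = 85/229 ≈ 0.37118)
W(D) = -2 + D**2
Y + W(c) = 423807 + (-2 + (85/229)**2) = 423807 + (-2 + 7225/52441) = 423807 - 97657/52441 = 22224765230/52441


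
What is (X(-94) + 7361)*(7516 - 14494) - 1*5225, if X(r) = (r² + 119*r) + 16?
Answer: -35083631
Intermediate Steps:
X(r) = 16 + r² + 119*r
(X(-94) + 7361)*(7516 - 14494) - 1*5225 = ((16 + (-94)² + 119*(-94)) + 7361)*(7516 - 14494) - 1*5225 = ((16 + 8836 - 11186) + 7361)*(-6978) - 5225 = (-2334 + 7361)*(-6978) - 5225 = 5027*(-6978) - 5225 = -35078406 - 5225 = -35083631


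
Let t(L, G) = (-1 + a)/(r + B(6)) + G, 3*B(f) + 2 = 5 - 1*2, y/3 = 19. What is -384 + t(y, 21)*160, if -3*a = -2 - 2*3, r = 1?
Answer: 3176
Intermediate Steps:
y = 57 (y = 3*19 = 57)
B(f) = ⅓ (B(f) = -⅔ + (5 - 1*2)/3 = -⅔ + (5 - 2)/3 = -⅔ + (⅓)*3 = -⅔ + 1 = ⅓)
a = 8/3 (a = -(-2 - 2*3)/3 = -(-2 - 6)/3 = -⅓*(-8) = 8/3 ≈ 2.6667)
t(L, G) = 5/4 + G (t(L, G) = (-1 + 8/3)/(1 + ⅓) + G = 5/(3*(4/3)) + G = (5/3)*(¾) + G = 5/4 + G)
-384 + t(y, 21)*160 = -384 + (5/4 + 21)*160 = -384 + (89/4)*160 = -384 + 3560 = 3176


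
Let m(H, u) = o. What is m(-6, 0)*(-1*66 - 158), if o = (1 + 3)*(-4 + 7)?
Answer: -2688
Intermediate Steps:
o = 12 (o = 4*3 = 12)
m(H, u) = 12
m(-6, 0)*(-1*66 - 158) = 12*(-1*66 - 158) = 12*(-66 - 158) = 12*(-224) = -2688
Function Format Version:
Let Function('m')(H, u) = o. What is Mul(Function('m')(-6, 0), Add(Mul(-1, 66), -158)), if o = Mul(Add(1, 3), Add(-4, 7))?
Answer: -2688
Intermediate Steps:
o = 12 (o = Mul(4, 3) = 12)
Function('m')(H, u) = 12
Mul(Function('m')(-6, 0), Add(Mul(-1, 66), -158)) = Mul(12, Add(Mul(-1, 66), -158)) = Mul(12, Add(-66, -158)) = Mul(12, -224) = -2688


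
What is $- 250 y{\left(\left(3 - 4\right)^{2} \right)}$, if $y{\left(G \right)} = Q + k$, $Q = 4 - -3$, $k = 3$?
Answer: $-2500$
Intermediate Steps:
$Q = 7$ ($Q = 4 + 3 = 7$)
$y{\left(G \right)} = 10$ ($y{\left(G \right)} = 7 + 3 = 10$)
$- 250 y{\left(\left(3 - 4\right)^{2} \right)} = \left(-250\right) 10 = -2500$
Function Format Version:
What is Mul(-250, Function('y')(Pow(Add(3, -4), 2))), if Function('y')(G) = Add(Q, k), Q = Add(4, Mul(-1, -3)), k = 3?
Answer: -2500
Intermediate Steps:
Q = 7 (Q = Add(4, 3) = 7)
Function('y')(G) = 10 (Function('y')(G) = Add(7, 3) = 10)
Mul(-250, Function('y')(Pow(Add(3, -4), 2))) = Mul(-250, 10) = -2500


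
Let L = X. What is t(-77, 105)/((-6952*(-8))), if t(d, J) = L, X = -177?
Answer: -177/55616 ≈ -0.0031825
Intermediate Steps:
L = -177
t(d, J) = -177
t(-77, 105)/((-6952*(-8))) = -177/((-6952*(-8))) = -177/55616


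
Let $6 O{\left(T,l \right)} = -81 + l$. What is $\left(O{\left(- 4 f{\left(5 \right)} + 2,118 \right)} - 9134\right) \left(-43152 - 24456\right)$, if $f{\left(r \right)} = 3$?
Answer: $617114556$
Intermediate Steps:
$O{\left(T,l \right)} = - \frac{27}{2} + \frac{l}{6}$ ($O{\left(T,l \right)} = \frac{-81 + l}{6} = - \frac{27}{2} + \frac{l}{6}$)
$\left(O{\left(- 4 f{\left(5 \right)} + 2,118 \right)} - 9134\right) \left(-43152 - 24456\right) = \left(\left(- \frac{27}{2} + \frac{1}{6} \cdot 118\right) - 9134\right) \left(-43152 - 24456\right) = \left(\left(- \frac{27}{2} + \frac{59}{3}\right) - 9134\right) \left(-67608\right) = \left(\frac{37}{6} - 9134\right) \left(-67608\right) = \left(- \frac{54767}{6}\right) \left(-67608\right) = 617114556$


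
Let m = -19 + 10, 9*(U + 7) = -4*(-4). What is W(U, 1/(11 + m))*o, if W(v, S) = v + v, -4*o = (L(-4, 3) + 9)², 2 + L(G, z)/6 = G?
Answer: 3807/2 ≈ 1903.5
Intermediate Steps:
U = -47/9 (U = -7 + (-4*(-4))/9 = -7 + (⅑)*16 = -7 + 16/9 = -47/9 ≈ -5.2222)
L(G, z) = -12 + 6*G
m = -9
o = -729/4 (o = -((-12 + 6*(-4)) + 9)²/4 = -((-12 - 24) + 9)²/4 = -(-36 + 9)²/4 = -¼*(-27)² = -¼*729 = -729/4 ≈ -182.25)
W(v, S) = 2*v
W(U, 1/(11 + m))*o = (2*(-47/9))*(-729/4) = -94/9*(-729/4) = 3807/2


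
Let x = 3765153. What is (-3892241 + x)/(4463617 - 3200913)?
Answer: -7943/78919 ≈ -0.10065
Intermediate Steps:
(-3892241 + x)/(4463617 - 3200913) = (-3892241 + 3765153)/(4463617 - 3200913) = -127088/1262704 = -127088*1/1262704 = -7943/78919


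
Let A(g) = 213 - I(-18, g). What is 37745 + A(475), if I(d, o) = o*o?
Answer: -187667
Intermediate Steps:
I(d, o) = o²
A(g) = 213 - g²
37745 + A(475) = 37745 + (213 - 1*475²) = 37745 + (213 - 1*225625) = 37745 + (213 - 225625) = 37745 - 225412 = -187667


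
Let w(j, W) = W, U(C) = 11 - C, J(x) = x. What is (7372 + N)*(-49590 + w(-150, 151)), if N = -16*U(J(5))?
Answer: -359718164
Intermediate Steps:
N = -96 (N = -16*(11 - 1*5) = -16*(11 - 5) = -16*6 = -96)
(7372 + N)*(-49590 + w(-150, 151)) = (7372 - 96)*(-49590 + 151) = 7276*(-49439) = -359718164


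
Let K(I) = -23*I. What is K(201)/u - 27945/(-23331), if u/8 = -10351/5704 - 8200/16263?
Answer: 592501100292/2366222243 ≈ 250.40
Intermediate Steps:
u = -215111113/11595519 (u = 8*(-10351/5704 - 8200/16263) = 8*(-215111113/92764152) = -215111113/11595519 ≈ -18.551)
K(201)/u - 27945/(-23331) = (-23*201)/(-215111113/11595519) - 27945/(-23331) = -4623*(-11595519/215111113) - 27945*(-1/23331) = 53606084337/215111113 + 9315/7777 = 592501100292/2366222243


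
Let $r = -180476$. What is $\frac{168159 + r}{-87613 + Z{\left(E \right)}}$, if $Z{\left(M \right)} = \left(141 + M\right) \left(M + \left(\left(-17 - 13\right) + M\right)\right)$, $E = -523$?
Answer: $- \frac{12317}{323419} \approx -0.038084$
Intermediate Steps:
$Z{\left(M \right)} = \left(-30 + 2 M\right) \left(141 + M\right)$ ($Z{\left(M \right)} = \left(141 + M\right) \left(M + \left(-30 + M\right)\right) = \left(141 + M\right) \left(-30 + 2 M\right) = \left(-30 + 2 M\right) \left(141 + M\right)$)
$\frac{168159 + r}{-87613 + Z{\left(E \right)}} = \frac{168159 - 180476}{-87613 + \left(-4230 + 2 \left(-523\right)^{2} + 252 \left(-523\right)\right)} = - \frac{12317}{-87613 - -411032} = - \frac{12317}{-87613 + 411032} = - \frac{12317}{323419}$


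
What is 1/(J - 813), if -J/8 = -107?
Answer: 1/43 ≈ 0.023256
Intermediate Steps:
J = 856 (J = -8*(-107) = 856)
1/(J - 813) = 1/(856 - 813) = 1/43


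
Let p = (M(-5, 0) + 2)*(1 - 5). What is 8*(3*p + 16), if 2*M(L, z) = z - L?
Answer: -304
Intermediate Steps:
M(L, z) = z/2 - L/2 (M(L, z) = (z - L)/2 = z/2 - L/2)
p = -18 (p = (((1/2)*0 - 1/2*(-5)) + 2)*(1 - 5) = ((0 + 5/2) + 2)*(-4) = (5/2 + 2)*(-4) = (9/2)*(-4) = -18)
8*(3*p + 16) = 8*(3*(-18) + 16) = 8*(-54 + 16) = 8*(-38) = -304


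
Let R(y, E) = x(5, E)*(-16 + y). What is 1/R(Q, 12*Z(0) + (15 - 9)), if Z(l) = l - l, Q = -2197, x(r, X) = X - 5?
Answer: -1/2213 ≈ -0.00045188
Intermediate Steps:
x(r, X) = -5 + X
Z(l) = 0
R(y, E) = (-16 + y)*(-5 + E) (R(y, E) = (-5 + E)*(-16 + y) = (-16 + y)*(-5 + E))
1/R(Q, 12*Z(0) + (15 - 9)) = 1/((-16 - 2197)*(-5 + (12*0 + (15 - 9)))) = 1/(-2213*(-5 + (0 + 6))) = 1/(-2213*(-5 + 6)) = 1/(-2213*1) = 1/(-2213) = -1/2213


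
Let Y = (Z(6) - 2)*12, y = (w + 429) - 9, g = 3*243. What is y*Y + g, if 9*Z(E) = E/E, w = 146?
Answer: -36301/3 ≈ -12100.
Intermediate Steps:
Z(E) = 1/9 (Z(E) = (E/E)/9 = (1/9)*1 = 1/9)
g = 729
y = 566 (y = (146 + 429) - 9 = 575 - 9 = 566)
Y = -68/3 (Y = (1/9 - 2)*12 = -17/9*12 = -68/3 ≈ -22.667)
y*Y + g = 566*(-68/3) + 729 = -38488/3 + 729 = -36301/3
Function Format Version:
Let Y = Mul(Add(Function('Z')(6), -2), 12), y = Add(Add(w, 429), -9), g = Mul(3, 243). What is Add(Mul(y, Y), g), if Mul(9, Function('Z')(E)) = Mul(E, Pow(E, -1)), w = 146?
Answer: Rational(-36301, 3) ≈ -12100.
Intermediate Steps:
Function('Z')(E) = Rational(1, 9) (Function('Z')(E) = Mul(Rational(1, 9), Mul(E, Pow(E, -1))) = Mul(Rational(1, 9), 1) = Rational(1, 9))
g = 729
y = 566 (y = Add(Add(146, 429), -9) = Add(575, -9) = 566)
Y = Rational(-68, 3) (Y = Mul(Add(Rational(1, 9), -2), 12) = Mul(Rational(-17, 9), 12) = Rational(-68, 3) ≈ -22.667)
Add(Mul(y, Y), g) = Add(Mul(566, Rational(-68, 3)), 729) = Add(Rational(-38488, 3), 729) = Rational(-36301, 3)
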